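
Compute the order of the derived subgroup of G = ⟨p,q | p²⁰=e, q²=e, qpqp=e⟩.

G' = [G, G] is generated by all commutators. The generator-pair commutators are: [p, q] = p².
The subgroup they normally generate is {e, p², p⁴, p⁶, p⁸, p¹⁰, p¹², p¹⁴, p¹⁶, p¹⁸}, of order 10.
Check: |G/G'| = 40/10 = 4 is the order of the abelianisation.

Answer: 10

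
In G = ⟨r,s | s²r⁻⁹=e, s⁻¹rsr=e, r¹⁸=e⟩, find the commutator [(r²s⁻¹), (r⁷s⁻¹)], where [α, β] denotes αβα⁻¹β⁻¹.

[(r²s⁻¹), (r⁷s⁻¹)] = (r²s⁻¹)·(r⁷s⁻¹)·(r²s⁻¹)⁻¹·(r⁷s⁻¹)⁻¹.
  (r²s⁻¹) · (r⁷s⁻¹) = r⁴
  (r⁴) · (r²s) = r⁶s
  (r⁶s) · (r⁷s) = r⁸

Answer: r⁸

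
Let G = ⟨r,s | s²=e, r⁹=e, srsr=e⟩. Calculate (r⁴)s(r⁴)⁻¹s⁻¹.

[(r⁴), s] = (r⁴)·s·(r⁴)⁻¹·s⁻¹.
  (r⁴) · s = r⁴s
  (r⁴s) · (r⁵) = r⁸s
  (r⁸s) · s = r⁸

Answer: r⁸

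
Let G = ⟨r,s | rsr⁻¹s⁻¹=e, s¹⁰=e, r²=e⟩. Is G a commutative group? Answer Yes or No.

Each pair of generators commutes: r·s = rs = s·r. Since the generators pairwise commute, every element of G commutes with every other, so G is abelian.

Answer: Yes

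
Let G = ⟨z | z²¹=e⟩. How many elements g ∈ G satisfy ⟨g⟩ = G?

G is cyclic of order 21. An element generates G iff its order is 21, and a cyclic group of order 21 has exactly φ(21) = 12 such elements.

Answer: 12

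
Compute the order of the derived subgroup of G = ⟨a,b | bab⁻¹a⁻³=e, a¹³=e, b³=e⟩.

G' = [G, G] is generated by all commutators. The generator-pair commutators are: [a, b] = a¹¹.
The subgroup they normally generate is {e, a, a², a³, a⁴, a⁵, a⁶, a⁷, a⁸, a⁹, a¹⁰, a¹¹, a¹²}, of order 13.
Check: |G/G'| = 39/13 = 3 is the order of the abelianisation.

Answer: 13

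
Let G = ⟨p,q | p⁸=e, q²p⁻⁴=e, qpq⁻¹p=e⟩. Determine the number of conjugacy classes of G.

The conjugacy classes (representative and size) are:
  [e] (size 1), [p⁷] (size 2), [p²] (size 2), [p⁵] (size 2), [p⁴] (size 1), [p²q⁻¹] (size 4), [p³q] (size 4).
Class equation: 1 + 2 + 2 + 2 + 1 + 4 + 4 = 16 = |G|. So G has 7 conjugacy classes.

Answer: 7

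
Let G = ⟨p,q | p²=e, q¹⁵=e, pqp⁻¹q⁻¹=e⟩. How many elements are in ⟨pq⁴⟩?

|⟨pq⁴⟩| equals the order of pq⁴. Compute successive powers until reaching e:
  (pq⁴)¹ = pq⁴, (pq⁴)² = q⁸, (pq⁴)³ = pq¹², (pq⁴)⁴ = q, (pq⁴)⁵ = pq⁵, (pq⁴)⁶ = q⁹, (pq⁴)⁷ = pq¹³, (pq⁴)⁸ = q², (pq⁴)⁹ = pq⁶, (pq⁴)¹⁰ = q¹⁰, (pq⁴)¹¹ = pq¹⁴, (pq⁴)¹² = q³, (pq⁴)¹³ = pq⁷, (pq⁴)¹⁴ = q¹¹, (pq⁴)¹⁵ = p, (pq⁴)¹⁶ = q⁴, (pq⁴)¹⁷ = pq⁸, (pq⁴)¹⁸ = q¹², (pq⁴)¹⁹ = pq, (pq⁴)²⁰ = q⁵, (pq⁴)²¹ = pq⁹, (pq⁴)²² = q¹³, (pq⁴)²³ = pq², (pq⁴)²⁴ = q⁶, (pq⁴)²⁵ = pq¹⁰, (pq⁴)²⁶ = q¹⁴, (pq⁴)²⁷ = pq³, (pq⁴)²⁸ = q⁷, (pq⁴)²⁹ = pq¹¹, (pq⁴)³⁰ = e.
The smallest positive k with (pq⁴)ᵏ = e is 30, so |⟨pq⁴⟩| = 30.

Answer: 30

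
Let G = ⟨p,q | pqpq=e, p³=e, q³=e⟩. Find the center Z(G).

An element z ∈ Z(G) iff z commutes with every generator.
For example e is central: e·p = p = p·e; e·q = q = q·e.
Whereas p ∉ Z(G) since p·q = pq ≠ p²q² = q·p.
Checking each of the 12 elements this way gives Z(G) = {e}, of order 1.

Answer: {e}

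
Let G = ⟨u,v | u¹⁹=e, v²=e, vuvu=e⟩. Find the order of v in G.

Compute successive powers until reaching e:
  v¹ = v, v² = e.
The smallest positive k with vᵏ = e is 2.

Answer: 2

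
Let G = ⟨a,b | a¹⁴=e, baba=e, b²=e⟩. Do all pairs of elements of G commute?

a·b = ab but b·a = a¹³b, so a·b ≠ b·a and G is not abelian.

Answer: No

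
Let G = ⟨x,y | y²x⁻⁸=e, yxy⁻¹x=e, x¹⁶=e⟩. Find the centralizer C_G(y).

⟨y⟩ ⊆ C_G(y) since powers of y commute with y; so |C_G(y)| ≥ |⟨y⟩| = 4.
By orbit–stabilizer, |C_G(y)| = |G| / |conj. class of y| = 32 / 8 = 4.
The 4 elements commuting with y are {e, x⁸, y, y⁻¹}.

Answer: {e, x⁸, y, y⁻¹}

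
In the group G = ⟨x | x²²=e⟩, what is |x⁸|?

Compute successive powers until reaching e:
  (x⁸)¹ = x⁸, (x⁸)² = x¹⁶, (x⁸)³ = x², (x⁸)⁴ = x¹⁰, (x⁸)⁵ = x¹⁸, (x⁸)⁶ = x⁴, (x⁸)⁷ = x¹², (x⁸)⁸ = x²⁰, (x⁸)⁹ = x⁶, (x⁸)¹⁰ = x¹⁴, (x⁸)¹¹ = e.
The smallest positive k with (x⁸)ᵏ = e is 11.

Answer: 11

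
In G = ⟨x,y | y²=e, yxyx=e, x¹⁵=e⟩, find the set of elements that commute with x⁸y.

⟨x⁸y⟩ ⊆ C_G(x⁸y) since powers of x⁸y commute with x⁸y; so |C_G(x⁸y)| ≥ |⟨x⁸y⟩| = 2.
By orbit–stabilizer, |C_G(x⁸y)| = |G| / |conj. class of x⁸y| = 30 / 15 = 2.
The 2 elements commuting with x⁸y are {e, x⁸y}.

Answer: {e, x⁸y}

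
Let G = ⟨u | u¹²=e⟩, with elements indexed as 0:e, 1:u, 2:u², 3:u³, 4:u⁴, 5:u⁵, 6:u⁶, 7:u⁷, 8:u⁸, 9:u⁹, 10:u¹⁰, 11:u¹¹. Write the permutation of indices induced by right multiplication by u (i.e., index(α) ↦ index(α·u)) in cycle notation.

(0 1 2 3 4 5 6 7 8 9 10 11)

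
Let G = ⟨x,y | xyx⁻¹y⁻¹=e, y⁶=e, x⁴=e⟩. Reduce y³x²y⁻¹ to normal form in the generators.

Multiply left to right, reducing at each step:
  (y³) · x² = x²y³
  (x²y³) · y⁻¹ = x²y²

Answer: x²y²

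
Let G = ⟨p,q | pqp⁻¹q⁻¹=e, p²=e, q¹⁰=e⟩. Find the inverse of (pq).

The order of (pq) is 10 (smallest k with (pq)ᵏ = e), so (pq)⁻¹ = (pq)⁹ = pq⁹.
Check: (pq) · (pq⁹) → (pq) · p = q;   q · q⁹ = e, giving e as required.

Answer: pq⁹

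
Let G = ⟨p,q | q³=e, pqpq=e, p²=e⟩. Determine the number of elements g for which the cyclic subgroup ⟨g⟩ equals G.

⟨g⟩ = G would require ord(g) = |G| = 6, but the maximum element order in G is 3 < 6. So G is not cyclic and no single element generates it: the count is 0.

Answer: 0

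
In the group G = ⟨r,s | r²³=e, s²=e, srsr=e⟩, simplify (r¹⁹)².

Compute successive powers of (r¹⁹), reducing at each step:
  (r¹⁹)²: (r¹⁹) · r¹⁹ = r¹⁵

Answer: r¹⁵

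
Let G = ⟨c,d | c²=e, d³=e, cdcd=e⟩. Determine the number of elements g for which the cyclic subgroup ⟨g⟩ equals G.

⟨g⟩ = G would require ord(g) = |G| = 6, but the maximum element order in G is 3 < 6. So G is not cyclic and no single element generates it: the count is 0.

Answer: 0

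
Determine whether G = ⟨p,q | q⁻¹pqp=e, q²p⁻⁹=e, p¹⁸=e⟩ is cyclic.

Every cyclic group is abelian. But p·q = pq while q·p = p⁸q⁻¹, so p·q ≠ q·p and G is not abelian. Hence G is not cyclic.

Answer: No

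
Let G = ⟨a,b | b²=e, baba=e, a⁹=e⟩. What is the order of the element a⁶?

Compute successive powers until reaching e:
  (a⁶)¹ = a⁶, (a⁶)² = a³, (a⁶)³ = e.
The smallest positive k with (a⁶)ᵏ = e is 3.

Answer: 3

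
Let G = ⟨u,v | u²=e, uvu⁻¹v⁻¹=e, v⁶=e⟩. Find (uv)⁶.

Compute successive powers of (uv), reducing at each step:
  (uv)²: (uv) · u = v;   v · v = v²
  (uv)³: (v²) · u = uv²;   (uv²) · v = uv³
  (uv)⁴: (uv³) · u = v³;   (v³) · v = v⁴
  (uv)⁵: (v⁴) · u = uv⁴;   (uv⁴) · v = uv⁵
  (uv)⁶: (uv⁵) · u = v⁵;   (v⁵) · v = e

Answer: e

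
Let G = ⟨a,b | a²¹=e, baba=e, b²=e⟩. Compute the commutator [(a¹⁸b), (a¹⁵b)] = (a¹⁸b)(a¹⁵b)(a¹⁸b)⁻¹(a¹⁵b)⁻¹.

[(a¹⁸b), (a¹⁵b)] = (a¹⁸b)·(a¹⁵b)·(a¹⁸b)⁻¹·(a¹⁵b)⁻¹.
  (a¹⁸b) · (a¹⁵b) = a³
  (a³) · (a¹⁸b) = b
  b · (a¹⁵b) = a⁶

Answer: a⁶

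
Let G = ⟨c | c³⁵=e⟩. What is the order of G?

G is generated by a single element, so G is cyclic. The relator gives c³⁵ = e and no smaller power is forced to be e, so the 35 powers {c, e, c², c³, c⁴, c⁵, c⁶, c⁷, c⁸, c⁹, c²², c²³, c²¹, c²⁰, c²⁴, c²⁵, c²⁶, c²⁷, c²⁸, c²⁹, c³², c³³, c³¹, c³⁰, c³⁴, c¹², c¹³, c¹¹, c¹⁰, c¹⁴, c¹⁵, c¹⁶, c¹⁷, c¹⁸, c¹⁹} are distinct. Hence |G| = 35.

Answer: 35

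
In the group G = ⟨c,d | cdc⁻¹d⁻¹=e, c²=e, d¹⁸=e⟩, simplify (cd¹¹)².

Compute successive powers of (cd¹¹), reducing at each step:
  (cd¹¹)²: (cd¹¹) · c = d¹¹;   (d¹¹) · d¹¹ = d⁴

Answer: d⁴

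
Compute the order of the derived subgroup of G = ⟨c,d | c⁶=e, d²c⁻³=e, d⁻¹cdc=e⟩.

G' = [G, G] is generated by all commutators. The generator-pair commutators are: [c, d] = c².
The subgroup they normally generate is {e, c², c⁴}, of order 3.
Check: |G/G'| = 12/3 = 4 is the order of the abelianisation.

Answer: 3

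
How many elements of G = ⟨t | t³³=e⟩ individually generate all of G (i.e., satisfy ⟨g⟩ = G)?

G is cyclic of order 33. An element generates G iff its order is 33, and a cyclic group of order 33 has exactly φ(33) = 20 such elements.

Answer: 20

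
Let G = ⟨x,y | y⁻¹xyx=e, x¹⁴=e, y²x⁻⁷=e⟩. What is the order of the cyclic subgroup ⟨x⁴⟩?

|⟨x⁴⟩| equals the order of x⁴. Compute successive powers until reaching e:
  (x⁴)¹ = x⁴, (x⁴)² = x⁸, (x⁴)³ = x¹², (x⁴)⁴ = x², (x⁴)⁵ = x⁶, (x⁴)⁶ = x¹⁰, (x⁴)⁷ = e.
The smallest positive k with (x⁴)ᵏ = e is 7, so |⟨x⁴⟩| = 7.

Answer: 7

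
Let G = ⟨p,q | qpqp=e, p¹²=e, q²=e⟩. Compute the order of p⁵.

Compute successive powers until reaching e:
  (p⁵)¹ = p⁵, (p⁵)² = p¹⁰, (p⁵)³ = p³, (p⁵)⁴ = p⁸, (p⁵)⁵ = p, (p⁵)⁶ = p⁶, (p⁵)⁷ = p¹¹, (p⁵)⁸ = p⁴, (p⁵)⁹ = p⁹, (p⁵)¹⁰ = p², (p⁵)¹¹ = p⁷, (p⁵)¹² = e.
The smallest positive k with (p⁵)ᵏ = e is 12.

Answer: 12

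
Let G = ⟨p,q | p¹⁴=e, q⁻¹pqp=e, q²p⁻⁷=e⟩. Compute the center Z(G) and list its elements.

An element z ∈ Z(G) iff z commutes with every generator.
For example p⁷ is central: (p⁷)·p = p⁸ = p·(p⁷); (p⁷)·q = q⁻¹ = q·(p⁷).
Whereas p ∉ Z(G) since p·q = pq ≠ p⁶q⁻¹ = q·p.
Checking each of the 28 elements this way gives Z(G) = {e, p⁷}, of order 2.

Answer: {e, p⁷}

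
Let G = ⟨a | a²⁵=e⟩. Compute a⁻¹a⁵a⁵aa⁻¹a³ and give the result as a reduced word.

Multiply left to right, reducing at each step:
  (a²⁴) · a⁵ = a⁴
  (a⁴) · a⁵ = a⁹
  (a⁹) · a = a¹⁰
  (a¹⁰) · a⁻¹ = a⁹
  (a⁹) · a³ = a¹²

Answer: a¹²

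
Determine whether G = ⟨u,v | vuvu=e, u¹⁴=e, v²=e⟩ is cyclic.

Every cyclic group is abelian. But u·v = uv while v·u = u¹³v, so u·v ≠ v·u and G is not abelian. Hence G is not cyclic.

Answer: No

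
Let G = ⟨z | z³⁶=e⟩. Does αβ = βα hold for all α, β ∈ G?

G has a single generator, so G is cyclic and hence abelian.

Answer: Yes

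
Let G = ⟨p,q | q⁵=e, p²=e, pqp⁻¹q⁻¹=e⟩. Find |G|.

Enumerate words in the generators, reducing via the relations: the distinct elements are
  {e, p, q, pq, q², q³, q⁴, pq², pq³, pq⁴}.
No further products give new elements, so |G| = 10.

Answer: 10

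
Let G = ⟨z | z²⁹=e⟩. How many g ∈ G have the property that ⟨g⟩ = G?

G is cyclic of order 29. An element generates G iff its order is 29, and a cyclic group of order 29 has exactly φ(29) = 28 such elements.

Answer: 28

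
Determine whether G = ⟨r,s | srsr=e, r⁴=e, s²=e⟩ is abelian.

r·s = rs but s·r = r³s, so r·s ≠ s·r and G is not abelian.

Answer: No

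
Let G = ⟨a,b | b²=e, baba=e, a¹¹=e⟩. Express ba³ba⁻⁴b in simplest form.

Multiply left to right, reducing at each step:
  b · a³ = a⁸b
  (a⁸b) · b = a⁸
  (a⁸) · a⁻⁴ = a⁴
  (a⁴) · b = a⁴b

Answer: a⁴b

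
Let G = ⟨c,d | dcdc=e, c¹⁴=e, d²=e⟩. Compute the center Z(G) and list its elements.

An element z ∈ Z(G) iff z commutes with every generator.
For example c⁷ is central: (c⁷)·c = c⁸ = c·(c⁷); (c⁷)·d = c⁷d = d·(c⁷).
Whereas c ∉ Z(G) since c·d = cd ≠ c¹³d = d·c.
Checking each of the 28 elements this way gives Z(G) = {e, c⁷}, of order 2.

Answer: {e, c⁷}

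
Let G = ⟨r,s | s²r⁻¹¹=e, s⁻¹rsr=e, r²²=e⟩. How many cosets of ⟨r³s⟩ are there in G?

First find ord(r³s) by computing successive powers:
  (r³s)¹ = r³s, (r³s)² = r¹¹, (r³s)³ = r³s⁻¹, (r³s)⁴ = e.
So |⟨r³s⟩| = ord(r³s) = 4. With |G| = 44, by Lagrange [G : ⟨r³s⟩] = 44/4 = 11.

Answer: 11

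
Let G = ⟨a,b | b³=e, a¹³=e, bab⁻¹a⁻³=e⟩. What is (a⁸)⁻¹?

The order of (a⁸) is 13 (smallest k with (a⁸)ᵏ = e), so (a⁸)⁻¹ = (a⁸)¹² = a⁵.
Check: (a⁸) · (a⁵) → (a⁸) · a⁵ = e, giving e as required.

Answer: a⁵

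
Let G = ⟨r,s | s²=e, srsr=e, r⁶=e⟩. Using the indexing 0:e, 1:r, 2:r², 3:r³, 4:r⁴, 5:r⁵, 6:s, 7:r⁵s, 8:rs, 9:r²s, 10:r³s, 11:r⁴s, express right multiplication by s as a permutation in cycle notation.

(0 6)(1 8)(2 9)(3 10)(4 11)(5 7)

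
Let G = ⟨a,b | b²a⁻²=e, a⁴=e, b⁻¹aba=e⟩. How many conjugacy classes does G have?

The conjugacy classes (representative and size) are:
  [e] (size 1), [a³] (size 2), [a²] (size 1), [b⁻¹] (size 2), [ab⁻¹] (size 2).
Class equation: 1 + 2 + 1 + 2 + 2 = 8 = |G|. So G has 5 conjugacy classes.

Answer: 5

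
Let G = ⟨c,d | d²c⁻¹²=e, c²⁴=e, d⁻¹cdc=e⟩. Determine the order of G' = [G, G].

G' = [G, G] is generated by all commutators. The generator-pair commutators are: [c, d] = c².
The subgroup they normally generate is {e, c², c⁴, c⁶, c⁸, c¹⁰, c¹², c¹⁴, c¹⁶, c¹⁸, c²⁰, c²²}, of order 12.
Check: |G/G'| = 48/12 = 4 is the order of the abelianisation.

Answer: 12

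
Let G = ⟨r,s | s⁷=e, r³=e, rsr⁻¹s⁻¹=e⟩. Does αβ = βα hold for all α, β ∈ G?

Each pair of generators commutes: r·s = rs = s·r. Since the generators pairwise commute, every element of G commutes with every other, so G is abelian.

Answer: Yes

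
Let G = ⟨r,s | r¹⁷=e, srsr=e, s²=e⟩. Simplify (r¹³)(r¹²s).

Compute (r¹³) · (r¹²s) by multiplying left to right and reducing via the relations at each step:
  (r¹³) · r¹² = r⁸
  (r⁸) · s = r⁸s

Answer: r⁸s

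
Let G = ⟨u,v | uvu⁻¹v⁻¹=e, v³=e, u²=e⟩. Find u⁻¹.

The order of u is 2 (smallest k with uᵏ = e), so u⁻¹ = u¹ = u.
Check: u · u → u · u = e, giving e as required.

Answer: u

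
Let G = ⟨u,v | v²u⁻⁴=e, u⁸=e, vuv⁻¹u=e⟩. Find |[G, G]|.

G' = [G, G] is generated by all commutators. The generator-pair commutators are: [u, v] = u².
The subgroup they normally generate is {e, u², u⁴, u⁶}, of order 4.
Check: |G/G'| = 16/4 = 4 is the order of the abelianisation.

Answer: 4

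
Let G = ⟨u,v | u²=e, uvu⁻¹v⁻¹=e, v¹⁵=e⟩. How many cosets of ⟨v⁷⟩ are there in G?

First find ord(v⁷) by computing successive powers:
  (v⁷)¹ = v⁷, (v⁷)² = v¹⁴, (v⁷)³ = v⁶, (v⁷)⁴ = v¹³, (v⁷)⁵ = v⁵, (v⁷)⁶ = v¹², (v⁷)⁷ = v⁴, (v⁷)⁸ = v¹¹, (v⁷)⁹ = v³, (v⁷)¹⁰ = v¹⁰, (v⁷)¹¹ = v², (v⁷)¹² = v⁹, (v⁷)¹³ = v, (v⁷)¹⁴ = v⁸, (v⁷)¹⁵ = e.
So |⟨v⁷⟩| = ord(v⁷) = 15. With |G| = 30, by Lagrange [G : ⟨v⁷⟩] = 30/15 = 2.

Answer: 2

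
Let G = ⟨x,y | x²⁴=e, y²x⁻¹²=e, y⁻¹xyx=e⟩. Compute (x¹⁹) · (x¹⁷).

Compute (x¹⁹) · (x¹⁷) by multiplying left to right and reducing via the relations at each step:
  (x¹⁹) · x¹⁷ = x¹²

Answer: x¹²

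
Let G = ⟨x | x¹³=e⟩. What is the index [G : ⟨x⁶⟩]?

First find ord(x⁶) by computing successive powers:
  (x⁶)¹ = x⁶, (x⁶)² = x¹², (x⁶)³ = x⁵, (x⁶)⁴ = x¹¹, (x⁶)⁵ = x⁴, (x⁶)⁶ = x¹⁰, (x⁶)⁷ = x³, (x⁶)⁸ = x⁹, (x⁶)⁹ = x², (x⁶)¹⁰ = x⁸, (x⁶)¹¹ = x, (x⁶)¹² = x⁷, (x⁶)¹³ = e.
So |⟨x⁶⟩| = ord(x⁶) = 13. With |G| = 13, by Lagrange [G : ⟨x⁶⟩] = 13/13 = 1.

Answer: 1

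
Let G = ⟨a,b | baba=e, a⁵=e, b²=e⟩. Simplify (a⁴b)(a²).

Compute (a⁴b) · (a²) by multiplying left to right and reducing via the relations at each step:
  (a⁴b) · a² = a²b

Answer: a²b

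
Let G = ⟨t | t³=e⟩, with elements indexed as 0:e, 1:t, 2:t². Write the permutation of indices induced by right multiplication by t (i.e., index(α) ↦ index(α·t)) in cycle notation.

(0 1 2)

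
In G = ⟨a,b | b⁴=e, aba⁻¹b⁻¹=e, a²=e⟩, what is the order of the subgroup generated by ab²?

|⟨ab²⟩| equals the order of ab². Compute successive powers until reaching e:
  (ab²)¹ = ab², (ab²)² = e.
The smallest positive k with (ab²)ᵏ = e is 2, so |⟨ab²⟩| = 2.

Answer: 2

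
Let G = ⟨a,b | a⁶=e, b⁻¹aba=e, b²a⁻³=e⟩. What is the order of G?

Enumerate words in the generators, reducing via the relations: the distinct elements are
  {a, b, e, ab, a², a³, a⁴, a⁵, a²b, b⁻¹, ab⁻¹, a²b⁻¹}.
No further products give new elements, so |G| = 12.

Answer: 12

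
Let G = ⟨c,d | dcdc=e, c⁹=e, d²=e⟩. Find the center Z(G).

An element z ∈ Z(G) iff z commutes with every generator.
For example e is central: e·c = c = c·e; e·d = d = d·e.
Whereas c ∉ Z(G) since c·d = cd ≠ c⁸d = d·c.
Checking each of the 18 elements this way gives Z(G) = {e}, of order 1.

Answer: {e}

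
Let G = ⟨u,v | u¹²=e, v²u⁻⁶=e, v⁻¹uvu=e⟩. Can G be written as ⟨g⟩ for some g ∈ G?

Every cyclic group is abelian. But u·v = uv while v·u = u⁵v⁻¹, so u·v ≠ v·u and G is not abelian. Hence G is not cyclic.

Answer: No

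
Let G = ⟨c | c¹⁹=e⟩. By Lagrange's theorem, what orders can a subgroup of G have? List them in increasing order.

|G| = 19 = 19. By Lagrange's theorem the order of any subgroup divides 19; the divisors of 19 are 1, 19.

Answer: 1, 19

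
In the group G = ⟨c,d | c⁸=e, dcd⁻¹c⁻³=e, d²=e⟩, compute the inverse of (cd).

The order of (cd) is 4 (smallest k with (cd)ᵏ = e), so (cd)⁻¹ = (cd)³ = c⁵d.
Check: (cd) · (c⁵d) → (cd) · c⁵ = d;   d · d = e, giving e as required.

Answer: c⁵d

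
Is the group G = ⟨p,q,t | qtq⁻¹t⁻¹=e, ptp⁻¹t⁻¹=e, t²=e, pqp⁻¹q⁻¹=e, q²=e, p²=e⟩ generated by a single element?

|G| = 8, but the maximum element order in G is 2 < 8. No single element generates all of G, so G is not cyclic.

Answer: No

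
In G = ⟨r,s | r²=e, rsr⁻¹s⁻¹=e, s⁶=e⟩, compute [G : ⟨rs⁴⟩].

First find ord(rs⁴) by computing successive powers:
  (rs⁴)¹ = rs⁴, (rs⁴)² = s², (rs⁴)³ = r, (rs⁴)⁴ = s⁴, (rs⁴)⁵ = rs², (rs⁴)⁶ = e.
So |⟨rs⁴⟩| = ord(rs⁴) = 6. With |G| = 12, by Lagrange [G : ⟨rs⁴⟩] = 12/6 = 2.

Answer: 2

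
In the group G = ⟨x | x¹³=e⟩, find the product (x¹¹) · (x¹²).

Compute (x¹¹) · (x¹²) by multiplying left to right and reducing via the relations at each step:
  (x¹¹) · x¹² = x¹⁰

Answer: x¹⁰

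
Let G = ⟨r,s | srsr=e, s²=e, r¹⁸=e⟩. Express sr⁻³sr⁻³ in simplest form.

Multiply left to right, reducing at each step:
  s · r⁻³ = r³s
  (r³s) · s = r³
  (r³) · r⁻³ = e

Answer: e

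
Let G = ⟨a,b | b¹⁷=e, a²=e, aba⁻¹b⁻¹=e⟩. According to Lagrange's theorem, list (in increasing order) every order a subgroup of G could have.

|G| = 34 = 2 · 17. By Lagrange's theorem the order of any subgroup divides 34; the divisors of 34 are 1, 2, 17, 34.

Answer: 1, 2, 17, 34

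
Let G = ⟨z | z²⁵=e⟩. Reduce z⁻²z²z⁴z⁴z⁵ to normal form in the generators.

Multiply left to right, reducing at each step:
  (z²³) · z² = e
  e · z⁴ = z⁴
  (z⁴) · z⁴ = z⁸
  (z⁸) · z⁵ = z¹³

Answer: z¹³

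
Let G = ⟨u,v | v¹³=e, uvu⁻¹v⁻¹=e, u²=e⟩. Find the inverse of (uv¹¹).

The order of (uv¹¹) is 26 (smallest k with (uv¹¹)ᵏ = e), so (uv¹¹)⁻¹ = (uv¹¹)²⁵ = uv².
Check: (uv¹¹) · (uv²) → (uv¹¹) · u = v¹¹;   (v¹¹) · v² = e, giving e as required.

Answer: uv²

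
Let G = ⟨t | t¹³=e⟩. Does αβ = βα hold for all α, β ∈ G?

G has a single generator, so G is cyclic and hence abelian.

Answer: Yes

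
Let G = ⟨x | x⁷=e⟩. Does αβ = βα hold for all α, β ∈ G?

G has a single generator, so G is cyclic and hence abelian.

Answer: Yes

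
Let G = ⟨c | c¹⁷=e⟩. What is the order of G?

G is generated by a single element, so G is cyclic. The relator gives c¹⁷ = e and no smaller power is forced to be e, so the 17 powers {c, e, c², c³, c⁴, c⁵, c⁶, c⁷, c⁸, c⁹, c¹², c¹³, c¹¹, c¹⁰, c¹⁴, c¹⁵, c¹⁶} are distinct. Hence |G| = 17.

Answer: 17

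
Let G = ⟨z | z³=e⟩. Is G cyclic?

|G| = 3. The element z has order 3 (its powers give 3 distinct elements), so ⟨z⟩ = G and G is cyclic.

Answer: Yes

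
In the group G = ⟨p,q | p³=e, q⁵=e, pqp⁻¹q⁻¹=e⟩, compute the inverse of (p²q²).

The order of (p²q²) is 15 (smallest k with (p²q²)ᵏ = e), so (p²q²)⁻¹ = (p²q²)¹⁴ = pq³.
Check: (p²q²) · (pq³) → (p²q²) · p = q²;   (q²) · q³ = e, giving e as required.

Answer: pq³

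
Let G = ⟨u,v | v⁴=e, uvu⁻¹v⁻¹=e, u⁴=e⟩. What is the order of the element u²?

Compute successive powers until reaching e:
  (u²)¹ = u², (u²)² = e.
The smallest positive k with (u²)ᵏ = e is 2.

Answer: 2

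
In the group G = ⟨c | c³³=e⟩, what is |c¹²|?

Compute successive powers until reaching e:
  (c¹²)¹ = c¹², (c¹²)² = c²⁴, (c¹²)³ = c³, (c¹²)⁴ = c¹⁵, (c¹²)⁵ = c²⁷, (c¹²)⁶ = c⁶, (c¹²)⁷ = c¹⁸, (c¹²)⁸ = c³⁰, (c¹²)⁹ = c⁹, (c¹²)¹⁰ = c²¹, (c¹²)¹¹ = e.
The smallest positive k with (c¹²)ᵏ = e is 11.

Answer: 11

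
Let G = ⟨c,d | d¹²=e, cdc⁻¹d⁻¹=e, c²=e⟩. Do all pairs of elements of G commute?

Each pair of generators commutes: c·d = cd = d·c. Since the generators pairwise commute, every element of G commutes with every other, so G is abelian.

Answer: Yes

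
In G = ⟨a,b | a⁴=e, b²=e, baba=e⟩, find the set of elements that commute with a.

⟨a⟩ ⊆ C_G(a) since powers of a commute with a; so |C_G(a)| ≥ |⟨a⟩| = 4.
By orbit–stabilizer, |C_G(a)| = |G| / |conj. class of a| = 8 / 2 = 4.
The 4 elements commuting with a are {e, a, a², a³}.

Answer: {e, a, a², a³}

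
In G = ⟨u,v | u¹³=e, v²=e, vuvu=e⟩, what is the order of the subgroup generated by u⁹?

|⟨u⁹⟩| equals the order of u⁹. Compute successive powers until reaching e:
  (u⁹)¹ = u⁹, (u⁹)² = u⁵, (u⁹)³ = u, (u⁹)⁴ = u¹⁰, (u⁹)⁵ = u⁶, (u⁹)⁶ = u², (u⁹)⁷ = u¹¹, (u⁹)⁸ = u⁷, (u⁹)⁹ = u³, (u⁹)¹⁰ = u¹², (u⁹)¹¹ = u⁸, (u⁹)¹² = u⁴, (u⁹)¹³ = e.
The smallest positive k with (u⁹)ᵏ = e is 13, so |⟨u⁹⟩| = 13.

Answer: 13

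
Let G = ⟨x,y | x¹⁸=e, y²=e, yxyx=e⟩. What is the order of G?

Enumerate words in the generators, reducing via the relations: the distinct elements are
  {e, x, y, xy, x², x³, x⁴, x⁵, x⁶, x⁷, x⁸, x⁹, x²y, x³y, x¹², x¹³, x¹¹, x¹⁰, x¹⁴, x¹⁵, x¹⁶, x¹⁷, x⁴y, x⁵y, x⁶y, x⁷y, x⁸y, x⁹y, x¹²y, x¹³y, x¹¹y, x¹⁰y, x¹⁴y, x¹⁵y, x¹⁶y, x¹⁷y}.
No further products give new elements, so |G| = 36.

Answer: 36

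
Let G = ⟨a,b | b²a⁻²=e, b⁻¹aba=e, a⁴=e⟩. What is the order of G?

Enumerate words in the generators, reducing via the relations: the distinct elements are
  {a, b, e, ab, a², a³, b⁻¹, ab⁻¹}.
No further products give new elements, so |G| = 8.

Answer: 8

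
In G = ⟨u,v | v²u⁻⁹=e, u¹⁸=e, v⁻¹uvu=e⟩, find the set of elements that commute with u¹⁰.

⟨u¹⁰⟩ ⊆ C_G(u¹⁰) since powers of u¹⁰ commute with u¹⁰; so |C_G(u¹⁰)| ≥ |⟨u¹⁰⟩| = 9.
By orbit–stabilizer, |C_G(u¹⁰)| = |G| / |conj. class of u¹⁰| = 36 / 2 = 18.
The 18 elements commuting with u¹⁰ are {e, u, u², u³, u⁴, u⁵, u⁶, u⁷, u⁸, u⁹, u¹⁰, u¹¹, u¹², u¹³, u¹⁴, u¹⁵, u¹⁶, u¹⁷}.

Answer: {e, u, u², u³, u⁴, u⁵, u⁶, u⁷, u⁸, u⁹, u¹⁰, u¹¹, u¹², u¹³, u¹⁴, u¹⁵, u¹⁶, u¹⁷}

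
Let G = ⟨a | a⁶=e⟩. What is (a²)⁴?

Compute successive powers of (a²), reducing at each step:
  (a²)²: (a²) · a² = a⁴
  (a²)³: (a⁴) · a² = e
  (a²)⁴: e · a² = a²

Answer: a²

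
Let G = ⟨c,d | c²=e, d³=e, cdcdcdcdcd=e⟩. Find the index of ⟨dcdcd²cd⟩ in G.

First find ord(dcdcd²cd) by computing successive powers:
  (dcdcd²cd)¹ = dcdcd²cd, (dcdcd²cd)² = d²cdcd²cd², (dcdcd²cd)³ = e.
So |⟨dcdcd²cd⟩| = ord(dcdcd²cd) = 3. With |G| = 60, by Lagrange [G : ⟨dcdcd²cd⟩] = 60/3 = 20.

Answer: 20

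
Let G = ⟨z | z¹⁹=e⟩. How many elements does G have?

G is generated by a single element, so G is cyclic. The relator gives z¹⁹ = e and no smaller power is forced to be e, so the 19 powers {e, z, z², z³, z⁴, z⁵, z⁶, z⁷, z⁸, z⁹, z¹², z¹³, z¹¹, z¹⁰, z¹⁴, z¹⁵, z¹⁶, z¹⁷, z¹⁸} are distinct. Hence |G| = 19.

Answer: 19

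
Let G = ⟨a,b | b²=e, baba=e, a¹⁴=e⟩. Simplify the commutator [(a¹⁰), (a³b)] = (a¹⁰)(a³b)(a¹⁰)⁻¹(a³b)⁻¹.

[(a¹⁰), (a³b)] = (a¹⁰)·(a³b)·(a¹⁰)⁻¹·(a³b)⁻¹.
  (a¹⁰) · (a³b) = a¹³b
  (a¹³b) · (a⁴) = a⁹b
  (a⁹b) · (a³b) = a⁶

Answer: a⁶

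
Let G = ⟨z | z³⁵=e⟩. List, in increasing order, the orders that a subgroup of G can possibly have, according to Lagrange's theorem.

|G| = 35 = 5 · 7. By Lagrange's theorem the order of any subgroup divides 35; the divisors of 35 are 1, 5, 7, 35.

Answer: 1, 5, 7, 35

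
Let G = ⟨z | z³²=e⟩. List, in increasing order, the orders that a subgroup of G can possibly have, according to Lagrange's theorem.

|G| = 32 = 2⁵. By Lagrange's theorem the order of any subgroup divides 32; the divisors of 32 are 1, 2, 4, 8, 16, 32.

Answer: 1, 2, 4, 8, 16, 32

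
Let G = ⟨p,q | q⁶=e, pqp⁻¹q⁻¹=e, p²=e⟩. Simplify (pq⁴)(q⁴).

Compute (pq⁴) · (q⁴) by multiplying left to right and reducing via the relations at each step:
  (pq⁴) · q⁴ = pq²

Answer: pq²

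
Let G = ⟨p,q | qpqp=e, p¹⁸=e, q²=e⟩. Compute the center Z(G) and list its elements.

An element z ∈ Z(G) iff z commutes with every generator.
For example p⁹ is central: (p⁹)·p = p¹⁰ = p·(p⁹); (p⁹)·q = p⁹q = q·(p⁹).
Whereas p ∉ Z(G) since p·q = pq ≠ p¹⁷q = q·p.
Checking each of the 36 elements this way gives Z(G) = {e, p⁹}, of order 2.

Answer: {e, p⁹}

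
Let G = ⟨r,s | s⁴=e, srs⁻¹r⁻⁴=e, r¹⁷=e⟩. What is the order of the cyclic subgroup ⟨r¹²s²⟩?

|⟨r¹²s²⟩| equals the order of r¹²s². Compute successive powers until reaching e:
  (r¹²s²)¹ = r¹²s², (r¹²s²)² = e.
The smallest positive k with (r¹²s²)ᵏ = e is 2, so |⟨r¹²s²⟩| = 2.

Answer: 2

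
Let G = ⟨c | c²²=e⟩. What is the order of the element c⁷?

Compute successive powers until reaching e:
  (c⁷)¹ = c⁷, (c⁷)² = c¹⁴, (c⁷)³ = c²¹, (c⁷)⁴ = c⁶, (c⁷)⁵ = c¹³, (c⁷)⁶ = c²⁰, (c⁷)⁷ = c⁵, (c⁷)⁸ = c¹², (c⁷)⁹ = c¹⁹, (c⁷)¹⁰ = c⁴, (c⁷)¹¹ = c¹¹, (c⁷)¹² = c¹⁸, (c⁷)¹³ = c³, (c⁷)¹⁴ = c¹⁰, (c⁷)¹⁵ = c¹⁷, (c⁷)¹⁶ = c², (c⁷)¹⁷ = c⁹, (c⁷)¹⁸ = c¹⁶, (c⁷)¹⁹ = c, (c⁷)²⁰ = c⁸, (c⁷)²¹ = c¹⁵, (c⁷)²² = e.
The smallest positive k with (c⁷)ᵏ = e is 22.

Answer: 22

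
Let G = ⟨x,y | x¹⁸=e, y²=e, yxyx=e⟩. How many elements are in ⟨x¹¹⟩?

|⟨x¹¹⟩| equals the order of x¹¹. Compute successive powers until reaching e:
  (x¹¹)¹ = x¹¹, (x¹¹)² = x⁴, (x¹¹)³ = x¹⁵, (x¹¹)⁴ = x⁸, (x¹¹)⁵ = x, (x¹¹)⁶ = x¹², (x¹¹)⁷ = x⁵, (x¹¹)⁸ = x¹⁶, (x¹¹)⁹ = x⁹, (x¹¹)¹⁰ = x², (x¹¹)¹¹ = x¹³, (x¹¹)¹² = x⁶, (x¹¹)¹³ = x¹⁷, (x¹¹)¹⁴ = x¹⁰, (x¹¹)¹⁵ = x³, (x¹¹)¹⁶ = x¹⁴, (x¹¹)¹⁷ = x⁷, (x¹¹)¹⁸ = e.
The smallest positive k with (x¹¹)ᵏ = e is 18, so |⟨x¹¹⟩| = 18.

Answer: 18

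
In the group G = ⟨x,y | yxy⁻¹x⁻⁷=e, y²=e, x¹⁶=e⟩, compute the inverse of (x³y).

The order of (x³y) is 4 (smallest k with (x³y)ᵏ = e), so (x³y)⁻¹ = (x³y)³ = x¹¹y.
Check: (x³y) · (x¹¹y) → (x³y) · x¹¹ = y;   y · y = e, giving e as required.

Answer: x¹¹y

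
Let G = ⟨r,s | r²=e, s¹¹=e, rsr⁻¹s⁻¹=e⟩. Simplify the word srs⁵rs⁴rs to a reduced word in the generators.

Multiply left to right, reducing at each step:
  s · r = rs
  (rs) · s⁵ = rs⁶
  (rs⁶) · r = s⁶
  (s⁶) · s⁴ = s¹⁰
  (s¹⁰) · r = rs¹⁰
  (rs¹⁰) · s = r

Answer: r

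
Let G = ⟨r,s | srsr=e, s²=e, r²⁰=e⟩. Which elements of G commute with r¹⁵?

⟨r¹⁵⟩ ⊆ C_G(r¹⁵) since powers of r¹⁵ commute with r¹⁵; so |C_G(r¹⁵)| ≥ |⟨r¹⁵⟩| = 4.
By orbit–stabilizer, |C_G(r¹⁵)| = |G| / |conj. class of r¹⁵| = 40 / 2 = 20.
The 20 elements commuting with r¹⁵ are {e, r, r², r³, r⁴, r⁵, r⁶, r⁷, r⁸, r⁹, r¹⁰, r¹¹, r¹², r¹³, r¹⁴, r¹⁵, r¹⁶, r¹⁷, r¹⁸, r¹⁹}.

Answer: {e, r, r², r³, r⁴, r⁵, r⁶, r⁷, r⁸, r⁹, r¹⁰, r¹¹, r¹², r¹³, r¹⁴, r¹⁵, r¹⁶, r¹⁷, r¹⁸, r¹⁹}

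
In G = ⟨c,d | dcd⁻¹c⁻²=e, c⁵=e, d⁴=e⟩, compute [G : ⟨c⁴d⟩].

First find ord(c⁴d) by computing successive powers:
  (c⁴d)¹ = c⁴d, (c⁴d)² = c²d², (c⁴d)³ = c³d³, (c⁴d)⁴ = e.
So |⟨c⁴d⟩| = ord(c⁴d) = 4. With |G| = 20, by Lagrange [G : ⟨c⁴d⟩] = 20/4 = 5.

Answer: 5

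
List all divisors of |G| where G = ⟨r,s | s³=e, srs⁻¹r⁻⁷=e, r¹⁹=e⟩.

|G| = 57 = 3 · 19. By Lagrange's theorem the order of any subgroup divides 57; the divisors of 57 are 1, 3, 19, 57.

Answer: 1, 3, 19, 57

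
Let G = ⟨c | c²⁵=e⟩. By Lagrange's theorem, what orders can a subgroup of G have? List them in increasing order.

|G| = 25 = 5². By Lagrange's theorem the order of any subgroup divides 25; the divisors of 25 are 1, 5, 25.

Answer: 1, 5, 25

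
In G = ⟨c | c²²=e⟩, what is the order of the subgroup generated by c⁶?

|⟨c⁶⟩| equals the order of c⁶. Compute successive powers until reaching e:
  (c⁶)¹ = c⁶, (c⁶)² = c¹², (c⁶)³ = c¹⁸, (c⁶)⁴ = c², (c⁶)⁵ = c⁸, (c⁶)⁶ = c¹⁴, (c⁶)⁷ = c²⁰, (c⁶)⁸ = c⁴, (c⁶)⁹ = c¹⁰, (c⁶)¹⁰ = c¹⁶, (c⁶)¹¹ = e.
The smallest positive k with (c⁶)ᵏ = e is 11, so |⟨c⁶⟩| = 11.

Answer: 11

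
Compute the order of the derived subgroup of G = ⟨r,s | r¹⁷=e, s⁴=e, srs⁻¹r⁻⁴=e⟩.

G' = [G, G] is generated by all commutators. The generator-pair commutators are: [r, s] = r¹⁴.
The subgroup they normally generate is {e, r, r², r³, r⁴, r⁵, r⁶, r⁷, r⁸, r⁹, r¹⁰, r¹¹, r¹², r¹³, r¹⁴, r¹⁵, r¹⁶}, of order 17.
Check: |G/G'| = 68/17 = 4 is the order of the abelianisation.

Answer: 17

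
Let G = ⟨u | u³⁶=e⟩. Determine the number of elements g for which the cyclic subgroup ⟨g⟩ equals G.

G is cyclic of order 36. An element generates G iff its order is 36, and a cyclic group of order 36 has exactly φ(36) = 12 such elements.

Answer: 12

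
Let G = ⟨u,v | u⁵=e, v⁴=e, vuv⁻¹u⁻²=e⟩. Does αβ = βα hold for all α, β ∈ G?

u·v = uv but v·u = u²v, so u·v ≠ v·u and G is not abelian.

Answer: No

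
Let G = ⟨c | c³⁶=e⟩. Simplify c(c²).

Compute c · (c²) by multiplying left to right and reducing via the relations at each step:
  c · c² = c³

Answer: c³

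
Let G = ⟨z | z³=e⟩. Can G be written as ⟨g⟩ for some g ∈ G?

|G| = 3. The element z has order 3 (its powers give 3 distinct elements), so ⟨z⟩ = G and G is cyclic.

Answer: Yes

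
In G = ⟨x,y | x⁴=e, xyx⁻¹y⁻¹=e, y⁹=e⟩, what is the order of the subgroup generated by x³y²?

|⟨x³y²⟩| equals the order of x³y². Compute successive powers until reaching e:
  (x³y²)¹ = x³y², (x³y²)² = x²y⁴, (x³y²)³ = xy⁶, (x³y²)⁴ = y⁸, (x³y²)⁵ = x³y, (x³y²)⁶ = x²y³, (x³y²)⁷ = xy⁵, (x³y²)⁸ = y⁷, (x³y²)⁹ = x³, (x³y²)¹⁰ = x²y², (x³y²)¹¹ = xy⁴, (x³y²)¹² = y⁶, (x³y²)¹³ = x³y⁸, (x³y²)¹⁴ = x²y, (x³y²)¹⁵ = xy³, (x³y²)¹⁶ = y⁵, (x³y²)¹⁷ = x³y⁷, (x³y²)¹⁸ = x², (x³y²)¹⁹ = xy², (x³y²)²⁰ = y⁴, (x³y²)²¹ = x³y⁶, (x³y²)²² = x²y⁸, (x³y²)²³ = xy, (x³y²)²⁴ = y³, (x³y²)²⁵ = x³y⁵, (x³y²)²⁶ = x²y⁷, (x³y²)²⁷ = x, (x³y²)²⁸ = y², (x³y²)²⁹ = x³y⁴, (x³y²)³⁰ = x²y⁶, (x³y²)³¹ = xy⁸, (x³y²)³² = y, (x³y²)³³ = x³y³, (x³y²)³⁴ = x²y⁵, (x³y²)³⁵ = xy⁷, (x³y²)³⁶ = e.
The smallest positive k with (x³y²)ᵏ = e is 36, so |⟨x³y²⟩| = 36.

Answer: 36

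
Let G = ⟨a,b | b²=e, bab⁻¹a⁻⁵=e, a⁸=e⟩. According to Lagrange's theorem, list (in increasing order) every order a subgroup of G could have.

|G| = 16 = 2⁴. By Lagrange's theorem the order of any subgroup divides 16; the divisors of 16 are 1, 2, 4, 8, 16.

Answer: 1, 2, 4, 8, 16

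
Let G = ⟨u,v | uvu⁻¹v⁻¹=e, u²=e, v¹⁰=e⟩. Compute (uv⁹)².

Compute successive powers of (uv⁹), reducing at each step:
  (uv⁹)²: (uv⁹) · u = v⁹;   (v⁹) · v⁹ = v⁸

Answer: v⁸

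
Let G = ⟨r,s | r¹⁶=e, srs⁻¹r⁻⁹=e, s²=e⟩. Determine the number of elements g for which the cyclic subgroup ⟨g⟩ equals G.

⟨g⟩ = G would require ord(g) = |G| = 32, but the maximum element order in G is 16 < 32. So G is not cyclic and no single element generates it: the count is 0.

Answer: 0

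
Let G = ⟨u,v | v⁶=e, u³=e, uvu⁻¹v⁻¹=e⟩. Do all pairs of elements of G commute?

Each pair of generators commutes: u·v = uv = v·u. Since the generators pairwise commute, every element of G commutes with every other, so G is abelian.

Answer: Yes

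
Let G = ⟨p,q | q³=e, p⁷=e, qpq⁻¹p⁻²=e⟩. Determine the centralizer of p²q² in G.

⟨p²q²⟩ ⊆ C_G(p²q²) since powers of p²q² commute with p²q²; so |C_G(p²q²)| ≥ |⟨p²q²⟩| = 3.
By orbit–stabilizer, |C_G(p²q²)| = |G| / |conj. class of p²q²| = 21 / 7 = 3.
The 3 elements commuting with p²q² are {e, p³q, p²q²}.

Answer: {e, p³q, p²q²}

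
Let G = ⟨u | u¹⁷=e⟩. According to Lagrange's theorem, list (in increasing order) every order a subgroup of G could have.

|G| = 17 = 17. By Lagrange's theorem the order of any subgroup divides 17; the divisors of 17 are 1, 17.

Answer: 1, 17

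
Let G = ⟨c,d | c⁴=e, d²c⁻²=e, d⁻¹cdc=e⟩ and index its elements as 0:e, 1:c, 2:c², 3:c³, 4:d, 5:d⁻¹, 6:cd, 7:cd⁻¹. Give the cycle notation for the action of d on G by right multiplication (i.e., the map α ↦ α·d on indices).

(0 4 2 5)(1 6 3 7)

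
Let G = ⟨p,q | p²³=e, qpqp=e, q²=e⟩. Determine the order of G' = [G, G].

G' = [G, G] is generated by all commutators. The generator-pair commutators are: [p, q] = p².
The subgroup they normally generate is {e, p, p², p³, p⁴, p⁵, p⁶, p⁷, p⁸, p⁹, p¹⁰, p¹¹, p¹², p¹³, p¹⁴, p¹⁵, p¹⁶, p¹⁷, p¹⁸, p¹⁹, p²⁰, p²¹, p²²}, of order 23.
Check: |G/G'| = 46/23 = 2 is the order of the abelianisation.

Answer: 23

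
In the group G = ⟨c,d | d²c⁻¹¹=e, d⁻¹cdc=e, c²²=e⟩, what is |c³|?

Compute successive powers until reaching e:
  (c³)¹ = c³, (c³)² = c⁶, (c³)³ = c⁹, (c³)⁴ = c¹², (c³)⁵ = c¹⁵, (c³)⁶ = c¹⁸, (c³)⁷ = c²¹, (c³)⁸ = c², (c³)⁹ = c⁵, (c³)¹⁰ = c⁸, (c³)¹¹ = c¹¹, (c³)¹² = c¹⁴, (c³)¹³ = c¹⁷, (c³)¹⁴ = c²⁰, (c³)¹⁵ = c, (c³)¹⁶ = c⁴, (c³)¹⁷ = c⁷, (c³)¹⁸ = c¹⁰, (c³)¹⁹ = c¹³, (c³)²⁰ = c¹⁶, (c³)²¹ = c¹⁹, (c³)²² = e.
The smallest positive k with (c³)ᵏ = e is 22.

Answer: 22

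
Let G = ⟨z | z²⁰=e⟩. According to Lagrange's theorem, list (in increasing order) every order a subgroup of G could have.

|G| = 20 = 2² · 5. By Lagrange's theorem the order of any subgroup divides 20; the divisors of 20 are 1, 2, 4, 5, 10, 20.

Answer: 1, 2, 4, 5, 10, 20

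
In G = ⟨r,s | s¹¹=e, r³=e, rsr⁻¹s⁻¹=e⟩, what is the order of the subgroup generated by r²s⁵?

|⟨r²s⁵⟩| equals the order of r²s⁵. Compute successive powers until reaching e:
  (r²s⁵)¹ = r²s⁵, (r²s⁵)² = rs¹⁰, (r²s⁵)³ = s⁴, (r²s⁵)⁴ = r²s⁹, (r²s⁵)⁵ = rs³, (r²s⁵)⁶ = s⁸, (r²s⁵)⁷ = r²s², (r²s⁵)⁸ = rs⁷, (r²s⁵)⁹ = s, (r²s⁵)¹⁰ = r²s⁶, (r²s⁵)¹¹ = r, (r²s⁵)¹² = s⁵, (r²s⁵)¹³ = r²s¹⁰, (r²s⁵)¹⁴ = rs⁴, (r²s⁵)¹⁵ = s⁹, (r²s⁵)¹⁶ = r²s³, (r²s⁵)¹⁷ = rs⁸, (r²s⁵)¹⁸ = s², (r²s⁵)¹⁹ = r²s⁷, (r²s⁵)²⁰ = rs, (r²s⁵)²¹ = s⁶, (r²s⁵)²² = r², (r²s⁵)²³ = rs⁵, (r²s⁵)²⁴ = s¹⁰, (r²s⁵)²⁵ = r²s⁴, (r²s⁵)²⁶ = rs⁹, (r²s⁵)²⁷ = s³, (r²s⁵)²⁸ = r²s⁸, (r²s⁵)²⁹ = rs², (r²s⁵)³⁰ = s⁷, (r²s⁵)³¹ = r²s, (r²s⁵)³² = rs⁶, (r²s⁵)³³ = e.
The smallest positive k with (r²s⁵)ᵏ = e is 33, so |⟨r²s⁵⟩| = 33.

Answer: 33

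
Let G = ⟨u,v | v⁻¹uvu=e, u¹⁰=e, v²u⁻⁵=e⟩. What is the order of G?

Enumerate words in the generators, reducing via the relations: the distinct elements are
  {e, u, v, uv, u², u³, u⁴, u⁵, u⁶, u⁷, u⁸, u⁹, u²v, u³v, u⁴v, v⁻¹, uv⁻¹, u²v⁻¹, u³v⁻¹, u⁴v⁻¹}.
No further products give new elements, so |G| = 20.

Answer: 20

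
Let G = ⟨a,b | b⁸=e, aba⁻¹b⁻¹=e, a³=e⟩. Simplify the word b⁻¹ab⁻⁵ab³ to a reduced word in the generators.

Multiply left to right, reducing at each step:
  (b⁷) · a = ab⁷
  (ab⁷) · b⁻⁵ = ab²
  (ab²) · a = a²b²
  (a²b²) · b³ = a²b⁵

Answer: a²b⁵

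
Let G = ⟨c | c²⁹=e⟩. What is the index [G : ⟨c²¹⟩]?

First find ord(c²¹) by computing successive powers:
  (c²¹)¹ = c²¹, (c²¹)² = c¹³, (c²¹)³ = c⁵, (c²¹)⁴ = c²⁶, (c²¹)⁵ = c¹⁸, (c²¹)⁶ = c¹⁰, (c²¹)⁷ = c², (c²¹)⁸ = c²³, (c²¹)⁹ = c¹⁵, (c²¹)¹⁰ = c⁷, (c²¹)¹¹ = c²⁸, (c²¹)¹² = c²⁰, (c²¹)¹³ = c¹², (c²¹)¹⁴ = c⁴, (c²¹)¹⁵ = c²⁵, (c²¹)¹⁶ = c¹⁷, (c²¹)¹⁷ = c⁹, (c²¹)¹⁸ = c, (c²¹)¹⁹ = c²², (c²¹)²⁰ = c¹⁴, (c²¹)²¹ = c⁶, (c²¹)²² = c²⁷, (c²¹)²³ = c¹⁹, (c²¹)²⁴ = c¹¹, (c²¹)²⁵ = c³, (c²¹)²⁶ = c²⁴, (c²¹)²⁷ = c¹⁶, (c²¹)²⁸ = c⁸, (c²¹)²⁹ = e.
So |⟨c²¹⟩| = ord(c²¹) = 29. With |G| = 29, by Lagrange [G : ⟨c²¹⟩] = 29/29 = 1.

Answer: 1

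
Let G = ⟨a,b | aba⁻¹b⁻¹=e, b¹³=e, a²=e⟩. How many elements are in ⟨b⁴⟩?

|⟨b⁴⟩| equals the order of b⁴. Compute successive powers until reaching e:
  (b⁴)¹ = b⁴, (b⁴)² = b⁸, (b⁴)³ = b¹², (b⁴)⁴ = b³, (b⁴)⁵ = b⁷, (b⁴)⁶ = b¹¹, (b⁴)⁷ = b², (b⁴)⁸ = b⁶, (b⁴)⁹ = b¹⁰, (b⁴)¹⁰ = b, (b⁴)¹¹ = b⁵, (b⁴)¹² = b⁹, (b⁴)¹³ = e.
The smallest positive k with (b⁴)ᵏ = e is 13, so |⟨b⁴⟩| = 13.

Answer: 13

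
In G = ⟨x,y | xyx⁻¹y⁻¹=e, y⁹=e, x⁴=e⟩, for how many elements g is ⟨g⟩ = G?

G is cyclic of order 36. An element generates G iff its order is 36, and a cyclic group of order 36 has exactly φ(36) = 12 such elements.

Answer: 12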